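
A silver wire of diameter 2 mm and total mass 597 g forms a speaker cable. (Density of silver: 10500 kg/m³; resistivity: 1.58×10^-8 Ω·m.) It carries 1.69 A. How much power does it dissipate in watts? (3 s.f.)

A = π(d/2)² = π(1.0000e-03 m)² = 3.1416e-06 m²
L = m/(density·A) = 0.597/(10500×3.1416e-06) = 18.1 m
R = ρL/A = (1.58×10^-8)(18.1)/(3.1416e-06) = 0.09102 Ω
P = I²R = (1.69)² × 0.09102 = 0.260 W

0.260 W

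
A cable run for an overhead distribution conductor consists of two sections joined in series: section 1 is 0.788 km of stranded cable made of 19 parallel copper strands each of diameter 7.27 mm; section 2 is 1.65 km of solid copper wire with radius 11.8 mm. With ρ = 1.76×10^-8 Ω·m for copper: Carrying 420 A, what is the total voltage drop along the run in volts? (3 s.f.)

35.3 V

Section 1: A_strand = π(3.6350e-03)² = 4.151e-05 m²; R₁ = ρL/(N·A_s) = (1.76×10^-8)(788)/(19×4.151e-05) = 0.01758 Ω
Section 2: A = πr² = π(1.1800e-02 m)² = 4.374e-04 m²
R₂ = (1.76×10^-8)(1650)/(4.374e-04) = 0.06639 Ω
R = R₁ + R₂ = 0.08397 Ω
V = IR = 420 × 0.08397 = 35.3 V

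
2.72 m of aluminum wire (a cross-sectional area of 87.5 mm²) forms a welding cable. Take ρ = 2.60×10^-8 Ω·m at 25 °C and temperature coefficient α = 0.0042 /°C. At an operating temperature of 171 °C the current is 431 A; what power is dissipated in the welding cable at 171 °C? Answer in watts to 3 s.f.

242 W

A = 87.5 mm² = 8.750e-05 m²
R₍25₎ = ρL/A = (2.60×10^-8)(2.72)/(8.750e-05) = 8.082×10^-4 Ω
R₍171₎ = R₍25₎(1 + αΔT) = 8.082×10^-4 × (1 + 0.0042×146) = 0.001304 Ω
P = I²R = (431)² × 0.001304 = 242 W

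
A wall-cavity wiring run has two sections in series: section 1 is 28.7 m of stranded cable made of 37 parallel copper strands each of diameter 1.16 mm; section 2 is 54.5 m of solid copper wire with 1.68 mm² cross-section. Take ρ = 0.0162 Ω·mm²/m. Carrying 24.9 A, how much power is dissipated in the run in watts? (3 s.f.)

ρ = 0.0162 Ω·mm²/m = 1.62×10^-8 Ω·m
Section 1: A_strand = π(5.8000e-04)² = 1.057e-06 m²; R₁ = ρL/(N·A_s) = (1.62×10^-8)(28.7)/(37×1.057e-06) = 0.01189 Ω
Section 2: A = 1.68 mm² = 1.680e-06 m²
R₂ = (1.62×10^-8)(54.5)/(1.680e-06) = 0.5255 Ω
R = R₁ + R₂ = 0.5374 Ω
P = I²R = (24.9)² × 0.5374 = 333 W

333 W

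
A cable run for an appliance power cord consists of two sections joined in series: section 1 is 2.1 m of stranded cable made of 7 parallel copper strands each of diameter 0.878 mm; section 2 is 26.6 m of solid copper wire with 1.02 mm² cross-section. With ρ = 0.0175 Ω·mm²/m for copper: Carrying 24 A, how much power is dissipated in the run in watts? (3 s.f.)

268 W

ρ = 0.0175 Ω·mm²/m = 1.75×10^-8 Ω·m
Section 1: A_strand = π(4.3900e-04)² = 6.055e-07 m²; R₁ = ρL/(N·A_s) = (1.75×10^-8)(2.1)/(7×6.055e-07) = 0.008671 Ω
Section 2: A = 1.02 mm² = 1.020e-06 m²
R₂ = (1.75×10^-8)(26.6)/(1.020e-06) = 0.4564 Ω
R = R₁ + R₂ = 0.465 Ω
P = I²R = (24)² × 0.465 = 268 W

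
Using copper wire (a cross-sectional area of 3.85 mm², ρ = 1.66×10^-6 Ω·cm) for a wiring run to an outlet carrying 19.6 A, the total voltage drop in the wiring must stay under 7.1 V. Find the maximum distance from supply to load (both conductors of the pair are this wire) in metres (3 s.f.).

ρ = 1.66×10^-6 Ω·cm = 1.66×10^-8 Ω·m
A = 3.85 mm² = 3.850e-06 m²
L_max = V_max·A/(2·ρI) = (7.1)(3.850e-06)/(2×1.66×10^-8×19.6) = 42.0 m

42.0 m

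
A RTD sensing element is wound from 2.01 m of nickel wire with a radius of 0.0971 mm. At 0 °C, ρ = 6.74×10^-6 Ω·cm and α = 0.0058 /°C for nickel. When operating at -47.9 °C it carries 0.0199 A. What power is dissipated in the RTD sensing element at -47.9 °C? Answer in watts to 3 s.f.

0.00131 W

ρ = 6.74×10^-6 Ω·cm = 6.74×10^-8 Ω·m
A = πr² = π(9.7100e-05 m)² = 2.962e-08 m²
R₍0₎ = ρL/A = (6.74×10^-8)(2.01)/(2.962e-08) = 4.574 Ω
R₍-47.9₎ = R₍0₎(1 + αΔT) = 4.574 × (1 + 0.0058×-47.9) = 3.303 Ω
P = I²R = (0.0199)² × 3.303 = 0.00131 W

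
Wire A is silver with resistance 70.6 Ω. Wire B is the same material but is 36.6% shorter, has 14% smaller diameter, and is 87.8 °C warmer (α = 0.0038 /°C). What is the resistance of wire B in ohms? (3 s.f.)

R ∝ ρL/d² with ρ ∝ (1+αΔT), so R_B/R_A = (1 − 36.6/100) × (1 − 14/100)⁻² × (1 + 0.0038×87.8)
= 0.634 × 1.352 × 1.334 = 1.143
R_B = 1.143 × 70.6 = 80.7 Ω

80.7 Ω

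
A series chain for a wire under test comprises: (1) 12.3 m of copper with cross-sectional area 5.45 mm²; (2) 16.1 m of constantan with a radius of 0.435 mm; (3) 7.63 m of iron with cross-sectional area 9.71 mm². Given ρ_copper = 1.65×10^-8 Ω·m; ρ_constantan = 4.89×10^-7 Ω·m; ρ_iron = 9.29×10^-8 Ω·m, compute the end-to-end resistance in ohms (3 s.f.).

Seg 1: A = 5.45 mm² = 5.450e-06 m²
R_1 = (1.65×10^-8)(12.3)/(5.450e-06) = 0.03724 Ω
Seg 2: A = πr² = π(4.3500e-04 m)² = 5.945e-07 m²
R_2 = (4.89×10^-7)(16.1)/(5.945e-07) = 13.24 Ω
Seg 3: A = 9.71 mm² = 9.710e-06 m²
R_3 = (9.29×10^-8)(7.63)/(9.710e-06) = 0.073 Ω
R_total = R_1 + R_2 + R_3 = 13.4 Ω

13.4 Ω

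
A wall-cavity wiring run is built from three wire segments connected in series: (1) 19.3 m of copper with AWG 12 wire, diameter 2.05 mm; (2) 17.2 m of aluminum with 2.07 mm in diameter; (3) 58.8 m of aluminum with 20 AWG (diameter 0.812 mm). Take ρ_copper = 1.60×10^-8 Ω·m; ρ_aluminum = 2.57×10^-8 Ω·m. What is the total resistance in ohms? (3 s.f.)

Seg 1: A = π(2.05/2 mm)² = π(1.0250e-03 m)² = 3.301e-06 m²
R_1 = (1.60×10^-8)(19.3)/(3.301e-06) = 0.09356 Ω
Seg 2: A = π(d/2)² = π(1.0350e-03 m)² = 3.365e-06 m²
R_2 = (2.57×10^-8)(17.2)/(3.365e-06) = 0.1314 Ω
Seg 3: A = π(0.812/2 mm)² = π(4.0600e-04 m)² = 5.178e-07 m²
R_3 = (2.57×10^-8)(58.8)/(5.178e-07) = 2.918 Ω
R_total = R_1 + R_2 + R_3 = 3.14 Ω

3.14 Ω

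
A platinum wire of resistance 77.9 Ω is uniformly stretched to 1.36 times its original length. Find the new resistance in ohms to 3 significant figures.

Volume constant ⇒ A' = A/k with k = 1.36. R' = ρ(kL)/(A/k) = k²R.
R' = 1.85 × 77.9 = 144 Ω

144 Ω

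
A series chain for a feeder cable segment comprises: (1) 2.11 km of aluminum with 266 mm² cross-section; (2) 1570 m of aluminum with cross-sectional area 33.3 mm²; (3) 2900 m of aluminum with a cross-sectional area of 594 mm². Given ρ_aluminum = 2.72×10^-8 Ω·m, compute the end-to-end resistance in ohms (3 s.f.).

1.63 Ω

Seg 1: A = 266 mm² = 2.660e-04 m²
R_1 = (2.72×10^-8)(2110)/(2.660e-04) = 0.2158 Ω
Seg 2: A = 33.3 mm² = 3.330e-05 m²
R_2 = (2.72×10^-8)(1570)/(3.330e-05) = 1.282 Ω
Seg 3: A = 594 mm² = 5.940e-04 m²
R_3 = (2.72×10^-8)(2900)/(5.940e-04) = 0.1328 Ω
R_total = R_1 + R_2 + R_3 = 1.63 Ω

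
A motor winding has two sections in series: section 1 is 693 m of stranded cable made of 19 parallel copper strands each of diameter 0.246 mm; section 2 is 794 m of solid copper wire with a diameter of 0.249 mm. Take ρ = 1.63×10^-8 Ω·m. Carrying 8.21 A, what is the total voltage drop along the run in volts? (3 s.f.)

Section 1: A_strand = π(1.2300e-04)² = 4.753e-08 m²; R₁ = ρL/(N·A_s) = (1.63×10^-8)(693)/(19×4.753e-08) = 12.51 Ω
Section 2: A = π(d/2)² = π(1.2450e-04 m)² = 4.870e-08 m²
R₂ = (1.63×10^-8)(794)/(4.870e-08) = 265.8 Ω
R = R₁ + R₂ = 278.3 Ω
V = IR = 8.21 × 278.3 = 2280 V

2280 V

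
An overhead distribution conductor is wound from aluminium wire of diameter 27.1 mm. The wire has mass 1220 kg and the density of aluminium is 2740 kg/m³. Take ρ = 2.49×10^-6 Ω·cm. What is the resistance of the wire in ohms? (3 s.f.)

ρ = 2.49×10^-6 Ω·cm = 2.49×10^-8 Ω·m
A = π(d/2)² = π(1.3550e-02 m)² = 5.7680e-04 m²
L = m/(density·A) = 1220/(2740×5.7680e-04) = 771.9 m
R = ρL/A = (2.49×10^-8)(771.9)/(5.7680e-04) = 0.0333 Ω

0.0333 Ω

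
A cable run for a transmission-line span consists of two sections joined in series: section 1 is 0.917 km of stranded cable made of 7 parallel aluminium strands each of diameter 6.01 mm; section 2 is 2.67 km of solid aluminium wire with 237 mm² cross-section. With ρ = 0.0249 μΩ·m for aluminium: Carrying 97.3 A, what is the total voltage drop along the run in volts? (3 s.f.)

ρ = 0.0249 μΩ·m = 2.49×10^-8 Ω·m
Section 1: A_strand = π(3.0050e-03)² = 2.837e-05 m²; R₁ = ρL/(N·A_s) = (2.49×10^-8)(917)/(7×2.837e-05) = 0.115 Ω
Section 2: A = 237 mm² = 2.370e-04 m²
R₂ = (2.49×10^-8)(2670)/(2.370e-04) = 0.2805 Ω
R = R₁ + R₂ = 0.3955 Ω
V = IR = 97.3 × 0.3955 = 38.5 V

38.5 V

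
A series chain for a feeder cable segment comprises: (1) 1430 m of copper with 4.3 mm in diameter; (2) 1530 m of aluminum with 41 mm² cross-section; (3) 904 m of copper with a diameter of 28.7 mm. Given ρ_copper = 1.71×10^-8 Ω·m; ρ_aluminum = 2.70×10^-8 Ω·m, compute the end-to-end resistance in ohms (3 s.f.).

2.72 Ω

Seg 1: A = π(d/2)² = π(2.1500e-03 m)² = 1.452e-05 m²
R_1 = (1.71×10^-8)(1430)/(1.452e-05) = 1.684 Ω
Seg 2: A = 41 mm² = 4.100e-05 m²
R_2 = (2.70×10^-8)(1530)/(4.100e-05) = 1.008 Ω
Seg 3: A = π(d/2)² = π(1.4350e-02 m)² = 6.469e-04 m²
R_3 = (1.71×10^-8)(904)/(6.469e-04) = 0.0239 Ω
R_total = R_1 + R_2 + R_3 = 2.72 Ω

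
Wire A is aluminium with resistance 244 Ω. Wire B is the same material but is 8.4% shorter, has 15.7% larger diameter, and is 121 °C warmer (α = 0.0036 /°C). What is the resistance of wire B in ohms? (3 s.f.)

240 Ω

R ∝ ρL/d² with ρ ∝ (1+αΔT), so R_B/R_A = (1 − 8.4/100) × (1 + 15.7/100)⁻² × (1 + 0.0036×121)
= 0.916 × 0.747 × 1.436 = 0.9823
R_B = 0.9823 × 244 = 240 Ω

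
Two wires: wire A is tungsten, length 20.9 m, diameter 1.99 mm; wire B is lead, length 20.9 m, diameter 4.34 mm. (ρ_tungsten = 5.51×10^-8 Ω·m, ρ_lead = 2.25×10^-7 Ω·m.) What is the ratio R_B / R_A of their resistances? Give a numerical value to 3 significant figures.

0.859

R ∝ ρL/d², so R_B/R_A = (ρ_B/ρ_A) × (d_A/d_B)²
= (2.25×10^-7/5.51×10^-8) × (1.99/4.34)² = 0.859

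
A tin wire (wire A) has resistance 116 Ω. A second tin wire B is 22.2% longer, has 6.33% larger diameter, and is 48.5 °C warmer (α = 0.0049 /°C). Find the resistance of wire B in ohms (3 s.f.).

R ∝ ρL/d² with ρ ∝ (1+αΔT), so R_B/R_A = (1 + 22.2/100) × (1 + 6.33/100)⁻² × (1 + 0.0049×48.5)
= 1.222 × 0.8845 × 1.238 = 1.338
R_B = 1.338 × 116 = 155 Ω

155 Ω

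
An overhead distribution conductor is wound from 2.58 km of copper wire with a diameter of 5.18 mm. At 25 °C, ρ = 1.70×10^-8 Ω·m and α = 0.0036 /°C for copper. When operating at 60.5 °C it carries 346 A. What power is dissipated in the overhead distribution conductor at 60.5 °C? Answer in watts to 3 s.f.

2.81×10^5 W

A = π(d/2)² = π(2.5900e-03 m)² = 2.107e-05 m²
R₍25₎ = ρL/A = (1.70×10^-8)(2580)/(2.107e-05) = 2.081 Ω
R₍60.5₎ = R₍25₎(1 + αΔT) = 2.081 × (1 + 0.0036×35.5) = 2.347 Ω
P = I²R = (346)² × 2.347 = 2.81×10^5 W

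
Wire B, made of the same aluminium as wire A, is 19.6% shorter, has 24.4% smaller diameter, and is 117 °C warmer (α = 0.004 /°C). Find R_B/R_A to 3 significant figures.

R ∝ ρL/d² with ρ ∝ (1+αΔT), so R_B/R_A = (1 − 19.6/100) × (1 − 24.4/100)⁻² × (1 + 0.004×117)
= 0.804 × 1.75 × 1.468 = 2.07

2.07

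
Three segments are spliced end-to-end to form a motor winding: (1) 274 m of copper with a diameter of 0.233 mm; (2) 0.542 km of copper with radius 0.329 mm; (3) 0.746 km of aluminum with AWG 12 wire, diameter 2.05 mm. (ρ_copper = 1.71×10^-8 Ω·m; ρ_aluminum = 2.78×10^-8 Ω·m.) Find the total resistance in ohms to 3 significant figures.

Seg 1: A = π(d/2)² = π(1.1650e-04 m)² = 4.264e-08 m²
R_1 = (1.71×10^-8)(274)/(4.264e-08) = 109.9 Ω
Seg 2: A = πr² = π(3.2900e-04 m)² = 3.400e-07 m²
R_2 = (1.71×10^-8)(542)/(3.400e-07) = 27.26 Ω
Seg 3: A = π(2.05/2 mm)² = π(1.0250e-03 m)² = 3.301e-06 m²
R_3 = (2.78×10^-8)(746)/(3.301e-06) = 6.283 Ω
R_total = R_1 + R_2 + R_3 = 143 Ω

143 Ω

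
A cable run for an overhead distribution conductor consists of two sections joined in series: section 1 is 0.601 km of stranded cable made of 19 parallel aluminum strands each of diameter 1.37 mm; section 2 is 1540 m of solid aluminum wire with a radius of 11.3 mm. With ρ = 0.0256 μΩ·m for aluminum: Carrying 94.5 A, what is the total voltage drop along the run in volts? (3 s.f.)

61.2 V

ρ = 0.0256 μΩ·m = 2.56×10^-8 Ω·m
Section 1: A_strand = π(6.8500e-04)² = 1.474e-06 m²; R₁ = ρL/(N·A_s) = (2.56×10^-8)(601)/(19×1.474e-06) = 0.5493 Ω
Section 2: A = πr² = π(1.1300e-02 m)² = 4.011e-04 m²
R₂ = (2.56×10^-8)(1540)/(4.011e-04) = 0.09828 Ω
R = R₁ + R₂ = 0.6476 Ω
V = IR = 94.5 × 0.6476 = 61.2 V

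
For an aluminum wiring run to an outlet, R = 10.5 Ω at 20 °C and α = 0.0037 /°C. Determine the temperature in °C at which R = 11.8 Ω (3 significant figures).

53.5 °C

R = R₀(1 + α(T − T₀)) ⇒ T = T₀ + (R/R₀ − 1)/α
T = 20 + (11.8/10.5 − 1)/0.0037 = 20 + (0.1238)/0.0037 = 53.5 °C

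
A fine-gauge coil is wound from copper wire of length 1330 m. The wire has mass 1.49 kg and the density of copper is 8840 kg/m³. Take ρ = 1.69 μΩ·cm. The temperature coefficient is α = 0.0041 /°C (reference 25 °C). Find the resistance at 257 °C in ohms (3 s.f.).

ρ = 1.69 μΩ·cm = 1.69×10^-8 Ω·m
A = m/(density·L) = 1.49/(8840×1330) = 1.2673e-07 m²
R = ρL/A = (1.69×10^-8)(1330)/(1.2673e-07) = 177.4 Ω
R(257 °C) = 177.4 × (1 + 0.0041×232) = 346 Ω

346 Ω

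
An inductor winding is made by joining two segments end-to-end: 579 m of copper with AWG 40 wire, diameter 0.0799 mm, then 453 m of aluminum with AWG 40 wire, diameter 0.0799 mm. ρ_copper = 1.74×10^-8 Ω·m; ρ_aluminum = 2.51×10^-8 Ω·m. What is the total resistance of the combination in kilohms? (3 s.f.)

Segment 1: A = π(0.0799/2 mm)² = π(3.9950e-05 m)² = 5.014e-09 m²
R₁ = ρL/A = (1.74×10^-8)(579)/(5.014e-09) = 2009 Ω
R₂ = (2.51×10^-8)(453)/(5.014e-09) = 2268 Ω
R = R₁ + R₂ = 4.28 kΩ

4.28 kΩ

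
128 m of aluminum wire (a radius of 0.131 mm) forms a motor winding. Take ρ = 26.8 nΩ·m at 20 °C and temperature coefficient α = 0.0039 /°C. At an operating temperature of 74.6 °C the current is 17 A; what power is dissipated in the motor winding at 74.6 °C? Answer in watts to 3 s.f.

22300 W

ρ = 26.8 nΩ·m = 2.68×10^-8 Ω·m
A = πr² = π(1.3100e-04 m)² = 5.391e-08 m²
R₍20₎ = ρL/A = (2.68×10^-8)(128)/(5.391e-08) = 63.63 Ω
R₍74.6₎ = R₍20₎(1 + αΔT) = 63.63 × (1 + 0.0039×54.6) = 77.18 Ω
P = I²R = (17)² × 77.18 = 22300 W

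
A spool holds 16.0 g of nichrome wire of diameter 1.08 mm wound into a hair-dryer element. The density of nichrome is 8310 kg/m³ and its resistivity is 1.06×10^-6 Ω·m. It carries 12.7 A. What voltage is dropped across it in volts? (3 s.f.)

A = π(d/2)² = π(5.4000e-04 m)² = 9.1609e-07 m²
L = m/(density·A) = 0.016/(8310×9.1609e-07) = 2.102 m
R = ρL/A = (1.06×10^-6)(2.102)/(9.1609e-07) = 2.432 Ω
V = IR = 12.7 × 2.432 = 30.9 V

30.9 V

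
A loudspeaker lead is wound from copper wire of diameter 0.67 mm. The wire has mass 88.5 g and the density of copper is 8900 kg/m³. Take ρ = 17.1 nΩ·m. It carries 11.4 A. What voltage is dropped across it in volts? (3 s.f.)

15.6 V

ρ = 17.1 nΩ·m = 1.71×10^-8 Ω·m
A = π(d/2)² = π(3.3500e-04 m)² = 3.5257e-07 m²
L = m/(density·A) = 0.0885/(8900×3.5257e-07) = 28.2 m
R = ρL/A = (1.71×10^-8)(28.2)/(3.5257e-07) = 1.368 Ω
V = IR = 11.4 × 1.368 = 15.6 V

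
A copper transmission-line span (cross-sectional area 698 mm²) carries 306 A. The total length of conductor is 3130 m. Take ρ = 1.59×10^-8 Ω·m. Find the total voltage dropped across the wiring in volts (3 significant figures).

A = 698 mm² = 6.980e-04 m²
R = ρL/A = (1.59×10^-8)(3130)/(6.980e-04) = 0.0713 Ω
V = IR = 306 × 0.0713 = 21.8 V

21.8 V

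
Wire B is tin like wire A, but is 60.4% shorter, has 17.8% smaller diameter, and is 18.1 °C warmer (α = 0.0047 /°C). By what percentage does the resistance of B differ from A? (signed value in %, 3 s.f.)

R ∝ ρL/d² with ρ ∝ (1+αΔT), so R_B/R_A = (1 − 60.4/100) × (1 − 17.8/100)⁻² × (1 + 0.0047×18.1)
= 0.396 × 1.48 × 1.085 = 0.6359
(R_B − R_A)/R_A = 0.6359 − 1 = -36.4%

-36.4%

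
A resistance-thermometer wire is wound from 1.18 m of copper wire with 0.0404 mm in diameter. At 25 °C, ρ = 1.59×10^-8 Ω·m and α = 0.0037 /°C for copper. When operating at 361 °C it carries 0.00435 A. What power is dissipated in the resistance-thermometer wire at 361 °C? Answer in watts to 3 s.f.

6.21×10^-4 W

A = π(d/2)² = π(2.0200e-05 m)² = 1.282e-09 m²
R₍25₎ = ρL/A = (1.59×10^-8)(1.18)/(1.282e-09) = 14.64 Ω
R₍361₎ = R₍25₎(1 + αΔT) = 14.64 × (1 + 0.0037×336) = 32.83 Ω
P = I²R = (0.00435)² × 32.83 = 6.21×10^-4 W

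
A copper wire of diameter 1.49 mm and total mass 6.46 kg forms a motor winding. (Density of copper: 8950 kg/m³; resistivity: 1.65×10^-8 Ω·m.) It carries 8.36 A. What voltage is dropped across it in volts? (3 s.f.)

A = π(d/2)² = π(7.4500e-04 m)² = 1.7437e-06 m²
L = m/(density·A) = 6.46/(8950×1.7437e-06) = 413.9 m
R = ρL/A = (1.65×10^-8)(413.9)/(1.7437e-06) = 3.917 Ω
V = IR = 8.36 × 3.917 = 32.7 V

32.7 V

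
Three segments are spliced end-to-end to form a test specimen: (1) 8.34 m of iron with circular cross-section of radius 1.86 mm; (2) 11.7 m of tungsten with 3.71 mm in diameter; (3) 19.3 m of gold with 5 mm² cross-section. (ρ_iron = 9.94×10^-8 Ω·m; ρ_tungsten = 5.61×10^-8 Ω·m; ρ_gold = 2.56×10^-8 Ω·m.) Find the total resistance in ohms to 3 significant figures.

0.236 Ω

Seg 1: A = πr² = π(1.8600e-03 m)² = 1.087e-05 m²
R_1 = (9.94×10^-8)(8.34)/(1.087e-05) = 0.07627 Ω
Seg 2: A = π(d/2)² = π(1.8550e-03 m)² = 1.081e-05 m²
R_2 = (5.61×10^-8)(11.7)/(1.081e-05) = 0.06072 Ω
Seg 3: A = 5 mm² = 5.000e-06 m²
R_3 = (2.56×10^-8)(19.3)/(5.000e-06) = 0.09882 Ω
R_total = R_1 + R_2 + R_3 = 0.236 Ω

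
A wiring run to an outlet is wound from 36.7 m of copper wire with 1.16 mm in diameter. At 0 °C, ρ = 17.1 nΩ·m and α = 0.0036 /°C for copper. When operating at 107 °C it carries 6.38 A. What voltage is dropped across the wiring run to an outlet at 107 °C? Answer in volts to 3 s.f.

ρ = 17.1 nΩ·m = 1.71×10^-8 Ω·m
A = π(d/2)² = π(5.8000e-04 m)² = 1.057e-06 m²
R₍0₎ = ρL/A = (1.71×10^-8)(36.7)/(1.057e-06) = 0.5938 Ω
R₍107₎ = R₍0₎(1 + αΔT) = 0.5938 × (1 + 0.0036×107) = 0.8226 Ω
V = IR = 6.38 × 0.8226 = 5.25 V

5.25 V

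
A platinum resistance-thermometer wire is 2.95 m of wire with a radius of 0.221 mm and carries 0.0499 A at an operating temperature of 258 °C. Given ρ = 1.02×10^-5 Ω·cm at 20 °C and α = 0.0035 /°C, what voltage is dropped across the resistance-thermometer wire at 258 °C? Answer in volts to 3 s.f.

0.179 V

ρ = 1.02×10^-5 Ω·cm = 1.02×10^-7 Ω·m
A = πr² = π(2.2100e-04 m)² = 1.534e-07 m²
R₍20₎ = ρL/A = (1.02×10^-7)(2.95)/(1.534e-07) = 1.961 Ω
R₍258₎ = R₍20₎(1 + αΔT) = 1.961 × (1 + 0.0035×238) = 3.595 Ω
V = IR = 0.0499 × 3.595 = 0.179 V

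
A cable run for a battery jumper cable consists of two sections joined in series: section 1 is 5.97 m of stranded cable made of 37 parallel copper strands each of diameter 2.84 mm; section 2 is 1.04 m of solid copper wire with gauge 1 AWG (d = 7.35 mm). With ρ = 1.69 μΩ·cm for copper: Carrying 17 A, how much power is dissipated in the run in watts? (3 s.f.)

0.244 W

ρ = 1.69 μΩ·cm = 1.69×10^-8 Ω·m
Section 1: A_strand = π(1.4200e-03)² = 6.335e-06 m²; R₁ = ρL/(N·A_s) = (1.69×10^-8)(5.97)/(37×6.335e-06) = 4.305×10^-4 Ω
Section 2: A = π(7.35/2 mm)² = π(3.6750e-03 m)² = 4.243e-05 m²
R₂ = (1.69×10^-8)(1.04)/(4.243e-05) = 4.142×10^-4 Ω
R = R₁ + R₂ = 8.447×10^-4 Ω
P = I²R = (17)² × 8.447×10^-4 = 0.244 W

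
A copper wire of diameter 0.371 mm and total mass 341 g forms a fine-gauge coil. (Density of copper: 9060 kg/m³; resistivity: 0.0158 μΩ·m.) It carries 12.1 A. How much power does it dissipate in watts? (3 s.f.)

ρ = 0.0158 μΩ·m = 1.58×10^-8 Ω·m
A = π(d/2)² = π(1.8550e-04 m)² = 1.0810e-07 m²
L = m/(density·A) = 0.341/(9060×1.0810e-07) = 348.2 m
R = ρL/A = (1.58×10^-8)(348.2)/(1.0810e-07) = 50.89 Ω
P = I²R = (12.1)² × 50.89 = 7450 W

7450 W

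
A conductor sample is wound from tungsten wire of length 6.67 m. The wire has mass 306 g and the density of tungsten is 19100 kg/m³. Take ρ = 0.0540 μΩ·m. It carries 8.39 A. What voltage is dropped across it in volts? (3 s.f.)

ρ = 0.0540 μΩ·m = 5.40×10^-8 Ω·m
A = m/(density·L) = 0.306/(19100×6.67) = 2.4019e-06 m²
R = ρL/A = (5.40×10^-8)(6.67)/(2.4019e-06) = 0.15 Ω
V = IR = 8.39 × 0.15 = 1.26 V

1.26 V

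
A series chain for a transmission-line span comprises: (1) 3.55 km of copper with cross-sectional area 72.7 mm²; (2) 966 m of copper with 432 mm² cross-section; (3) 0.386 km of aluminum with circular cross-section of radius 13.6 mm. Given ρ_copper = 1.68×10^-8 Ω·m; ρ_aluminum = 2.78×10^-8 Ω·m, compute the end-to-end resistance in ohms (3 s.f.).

0.876 Ω

Seg 1: A = 72.7 mm² = 7.270e-05 m²
R_1 = (1.68×10^-8)(3550)/(7.270e-05) = 0.8204 Ω
Seg 2: A = 432 mm² = 4.320e-04 m²
R_2 = (1.68×10^-8)(966)/(4.320e-04) = 0.03757 Ω
Seg 3: A = πr² = π(1.3600e-02 m)² = 5.811e-04 m²
R_3 = (2.78×10^-8)(386)/(5.811e-04) = 0.01847 Ω
R_total = R_1 + R_2 + R_3 = 0.876 Ω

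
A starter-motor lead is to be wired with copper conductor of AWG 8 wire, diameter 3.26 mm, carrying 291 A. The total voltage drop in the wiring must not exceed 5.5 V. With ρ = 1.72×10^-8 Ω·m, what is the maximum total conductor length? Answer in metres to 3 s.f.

9.17 m

A = π(3.26/2 mm)² = π(1.6300e-03 m)² = 8.347e-06 m²
L_max = V_max·A/(1·ρI) = (5.5)(8.347e-06)/(1.72×10^-8×291) = 9.17 m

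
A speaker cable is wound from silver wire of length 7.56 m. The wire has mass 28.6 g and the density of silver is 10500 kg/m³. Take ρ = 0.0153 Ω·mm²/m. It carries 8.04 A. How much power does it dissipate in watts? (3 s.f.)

20.8 W

ρ = 0.0153 Ω·mm²/m = 1.53×10^-8 Ω·m
A = m/(density·L) = 0.0286/(10500×7.56) = 3.6029e-07 m²
R = ρL/A = (1.53×10^-8)(7.56)/(3.6029e-07) = 0.321 Ω
P = I²R = (8.04)² × 0.321 = 20.8 W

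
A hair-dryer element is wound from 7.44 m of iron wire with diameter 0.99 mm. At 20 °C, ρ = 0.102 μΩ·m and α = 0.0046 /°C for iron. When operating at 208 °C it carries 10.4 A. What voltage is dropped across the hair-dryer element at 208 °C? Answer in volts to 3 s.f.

ρ = 0.102 μΩ·m = 1.02×10^-7 Ω·m
A = π(d/2)² = π(4.9500e-04 m)² = 7.698e-07 m²
R₍20₎ = ρL/A = (1.02×10^-7)(7.44)/(7.698e-07) = 0.9859 Ω
R₍208₎ = R₍20₎(1 + αΔT) = 0.9859 × (1 + 0.0046×188) = 1.838 Ω
V = IR = 10.4 × 1.838 = 19.1 V

19.1 V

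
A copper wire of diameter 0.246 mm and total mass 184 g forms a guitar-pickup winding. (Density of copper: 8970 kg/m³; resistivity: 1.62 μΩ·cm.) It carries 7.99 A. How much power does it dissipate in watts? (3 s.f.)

ρ = 1.62 μΩ·cm = 1.62×10^-8 Ω·m
A = π(d/2)² = π(1.2300e-04 m)² = 4.7529e-08 m²
L = m/(density·A) = 0.184/(8970×4.7529e-08) = 431.6 m
R = ρL/A = (1.62×10^-8)(431.6)/(4.7529e-08) = 147.1 Ω
P = I²R = (7.99)² × 147.1 = 9390 W

9390 W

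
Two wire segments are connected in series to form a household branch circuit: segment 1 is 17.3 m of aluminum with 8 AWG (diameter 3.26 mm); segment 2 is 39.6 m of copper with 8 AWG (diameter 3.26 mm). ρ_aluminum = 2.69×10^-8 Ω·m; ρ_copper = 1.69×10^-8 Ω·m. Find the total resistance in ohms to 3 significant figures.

0.136 Ω

Segment 1: A = π(3.26/2 mm)² = π(1.6300e-03 m)² = 8.347e-06 m²
R₁ = ρL/A = (2.69×10^-8)(17.3)/(8.347e-06) = 0.05575 Ω
R₂ = (1.69×10^-8)(39.6)/(8.347e-06) = 0.08018 Ω
R = R₁ + R₂ = 0.136 Ω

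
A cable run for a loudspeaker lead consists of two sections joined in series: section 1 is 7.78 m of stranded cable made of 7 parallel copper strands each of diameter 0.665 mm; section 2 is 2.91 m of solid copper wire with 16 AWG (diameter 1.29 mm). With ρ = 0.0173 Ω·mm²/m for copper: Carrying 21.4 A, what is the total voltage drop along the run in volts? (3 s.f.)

ρ = 0.0173 Ω·mm²/m = 1.73×10^-8 Ω·m
Section 1: A_strand = π(3.3250e-04)² = 3.473e-07 m²; R₁ = ρL/(N·A_s) = (1.73×10^-8)(7.78)/(7×3.473e-07) = 0.05536 Ω
Section 2: A = π(1.29/2 mm)² = π(6.4500e-04 m)² = 1.307e-06 m²
R₂ = (1.73×10^-8)(2.91)/(1.307e-06) = 0.03852 Ω
R = R₁ + R₂ = 0.09388 Ω
V = IR = 21.4 × 0.09388 = 2.01 V

2.01 V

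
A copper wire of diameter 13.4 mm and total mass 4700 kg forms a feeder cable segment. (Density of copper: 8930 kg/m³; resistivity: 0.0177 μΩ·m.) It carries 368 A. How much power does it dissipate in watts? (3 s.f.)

ρ = 0.0177 μΩ·m = 1.77×10^-8 Ω·m
A = π(d/2)² = π(6.7000e-03 m)² = 1.4103e-04 m²
L = m/(density·A) = 4700/(8930×1.4103e-04) = 3732 m
R = ρL/A = (1.77×10^-8)(3732)/(1.4103e-04) = 0.4684 Ω
P = I²R = (368)² × 0.4684 = 63400 W

63400 W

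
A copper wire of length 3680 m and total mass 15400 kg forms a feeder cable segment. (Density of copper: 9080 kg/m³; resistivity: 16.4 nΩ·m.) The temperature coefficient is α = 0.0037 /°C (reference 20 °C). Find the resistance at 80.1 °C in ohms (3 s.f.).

0.160 Ω

ρ = 16.4 nΩ·m = 1.64×10^-8 Ω·m
A = m/(density·L) = 15400/(9080×3680) = 4.6088e-04 m²
R = ρL/A = (1.64×10^-8)(3680)/(4.6088e-04) = 0.1309 Ω
R(80.1 °C) = 0.1309 × (1 + 0.0037×60.1) = 0.160 Ω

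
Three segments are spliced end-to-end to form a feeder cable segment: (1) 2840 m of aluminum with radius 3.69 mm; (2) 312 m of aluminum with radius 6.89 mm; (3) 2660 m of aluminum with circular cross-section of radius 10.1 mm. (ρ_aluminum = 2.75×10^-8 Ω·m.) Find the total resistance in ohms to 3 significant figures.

Seg 1: A = πr² = π(3.6900e-03 m)² = 4.278e-05 m²
R_1 = (2.75×10^-8)(2840)/(4.278e-05) = 1.826 Ω
Seg 2: A = πr² = π(6.8900e-03 m)² = 1.491e-04 m²
R_2 = (2.75×10^-8)(312)/(1.491e-04) = 0.05753 Ω
Seg 3: A = πr² = π(1.0100e-02 m)² = 3.205e-04 m²
R_3 = (2.75×10^-8)(2660)/(3.205e-04) = 0.2283 Ω
R_total = R_1 + R_2 + R_3 = 2.11 Ω

2.11 Ω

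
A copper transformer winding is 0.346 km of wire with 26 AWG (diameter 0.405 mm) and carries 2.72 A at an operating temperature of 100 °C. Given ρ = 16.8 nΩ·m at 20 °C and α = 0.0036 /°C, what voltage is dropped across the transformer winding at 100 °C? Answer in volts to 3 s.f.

158 V

ρ = 16.8 nΩ·m = 1.68×10^-8 Ω·m
A = π(0.405/2 mm)² = π(2.0250e-04 m)² = 1.288e-07 m²
R₍20₎ = ρL/A = (1.68×10^-8)(346)/(1.288e-07) = 45.12 Ω
R₍100₎ = R₍20₎(1 + αΔT) = 45.12 × (1 + 0.0036×80) = 58.12 Ω
V = IR = 2.72 × 58.12 = 158 V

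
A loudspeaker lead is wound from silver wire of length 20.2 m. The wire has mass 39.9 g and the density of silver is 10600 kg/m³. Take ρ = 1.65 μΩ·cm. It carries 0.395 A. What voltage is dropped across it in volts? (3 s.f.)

ρ = 1.65 μΩ·cm = 1.65×10^-8 Ω·m
A = m/(density·L) = 0.0399/(10600×20.2) = 1.8634e-07 m²
R = ρL/A = (1.65×10^-8)(20.2)/(1.8634e-07) = 1.789 Ω
V = IR = 0.395 × 1.789 = 0.707 V

0.707 V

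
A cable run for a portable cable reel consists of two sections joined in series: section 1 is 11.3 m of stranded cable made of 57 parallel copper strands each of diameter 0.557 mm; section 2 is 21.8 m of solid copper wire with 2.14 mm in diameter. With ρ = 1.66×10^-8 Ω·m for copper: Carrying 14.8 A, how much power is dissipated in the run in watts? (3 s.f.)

25.0 W

Section 1: A_strand = π(2.7850e-04)² = 2.437e-07 m²; R₁ = ρL/(N·A_s) = (1.66×10^-8)(11.3)/(57×2.437e-07) = 0.01351 Ω
Section 2: A = π(d/2)² = π(1.0700e-03 m)² = 3.597e-06 m²
R₂ = (1.66×10^-8)(21.8)/(3.597e-06) = 0.1006 Ω
R = R₁ + R₂ = 0.1141 Ω
P = I²R = (14.8)² × 0.1141 = 25.0 W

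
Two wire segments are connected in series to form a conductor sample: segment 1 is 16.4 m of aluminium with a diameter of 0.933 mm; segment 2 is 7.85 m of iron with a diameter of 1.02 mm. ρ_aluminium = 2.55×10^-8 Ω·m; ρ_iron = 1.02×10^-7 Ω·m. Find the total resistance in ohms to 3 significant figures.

Segment 1: A = π(d/2)² = π(4.6650e-04 m)² = 6.837e-07 m²
R₁ = ρL/A = (2.55×10^-8)(16.4)/(6.837e-07) = 0.6117 Ω
Segment 2: A = π(d/2)² = π(5.1000e-04 m)² = 8.171e-07 m²
R₂ = (1.02×10^-7)(7.85)/(8.171e-07) = 0.9799 Ω
R = R₁ + R₂ = 1.59 Ω

1.59 Ω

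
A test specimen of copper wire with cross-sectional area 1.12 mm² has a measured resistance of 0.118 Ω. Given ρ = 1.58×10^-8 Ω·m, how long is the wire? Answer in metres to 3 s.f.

8.36 m

A = 1.12 mm² = 1.120e-06 m²
L = RA/ρ = (0.118)(1.120e-06)/(1.58×10^-8) = 8.36 m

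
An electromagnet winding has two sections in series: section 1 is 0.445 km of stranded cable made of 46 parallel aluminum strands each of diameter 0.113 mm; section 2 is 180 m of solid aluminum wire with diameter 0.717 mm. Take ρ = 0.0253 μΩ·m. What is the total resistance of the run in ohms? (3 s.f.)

35.7 Ω

ρ = 0.0253 μΩ·m = 2.53×10^-8 Ω·m
Section 1: A_strand = π(5.6500e-05)² = 1.003e-08 m²; R₁ = ρL/(N·A_s) = (2.53×10^-8)(445)/(46×1.003e-08) = 24.4 Ω
Section 2: A = π(d/2)² = π(3.5850e-04 m)² = 4.038e-07 m²
R₂ = (2.53×10^-8)(180)/(4.038e-07) = 11.28 Ω
R = R₁ + R₂ = 35.7 Ω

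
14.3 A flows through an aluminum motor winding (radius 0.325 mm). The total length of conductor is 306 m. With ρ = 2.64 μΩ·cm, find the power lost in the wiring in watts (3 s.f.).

ρ = 2.64 μΩ·cm = 2.64×10^-8 Ω·m
A = πr² = π(3.2500e-04 m)² = 3.318e-07 m²
R = ρL/A = (2.64×10^-8)(306)/(3.318e-07) = 24.34 Ω
P = I²R = (14.3)² × 24.34 = 4980 W

4980 W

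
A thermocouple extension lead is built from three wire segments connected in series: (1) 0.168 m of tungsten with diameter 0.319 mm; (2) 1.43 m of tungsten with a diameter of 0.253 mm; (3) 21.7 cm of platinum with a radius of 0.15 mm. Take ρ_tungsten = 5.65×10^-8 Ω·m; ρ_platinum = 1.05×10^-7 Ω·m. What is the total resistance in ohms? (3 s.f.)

2.05 Ω

Seg 1: A = π(d/2)² = π(1.5950e-04 m)² = 7.992e-08 m²
R_1 = (5.65×10^-8)(0.168)/(7.992e-08) = 0.1188 Ω
Seg 2: A = π(d/2)² = π(1.2650e-04 m)² = 5.027e-08 m²
R_2 = (5.65×10^-8)(1.43)/(5.027e-08) = 1.607 Ω
Seg 3: A = πr² = π(1.5000e-04 m)² = 7.069e-08 m²
R_3 = (1.05×10^-7)(0.217)/(7.069e-08) = 0.3223 Ω
R_total = R_1 + R_2 + R_3 = 2.05 Ω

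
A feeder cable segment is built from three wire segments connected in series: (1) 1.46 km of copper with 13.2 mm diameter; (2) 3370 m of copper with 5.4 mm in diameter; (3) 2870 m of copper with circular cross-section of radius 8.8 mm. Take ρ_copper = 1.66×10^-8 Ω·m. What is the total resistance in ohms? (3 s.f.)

2.82 Ω

Seg 1: A = π(d/2)² = π(6.6000e-03 m)² = 1.368e-04 m²
R_1 = (1.66×10^-8)(1460)/(1.368e-04) = 0.1771 Ω
Seg 2: A = π(d/2)² = π(2.7000e-03 m)² = 2.290e-05 m²
R_2 = (1.66×10^-8)(3370)/(2.290e-05) = 2.443 Ω
Seg 3: A = πr² = π(8.8000e-03 m)² = 2.433e-04 m²
R_3 = (1.66×10^-8)(2870)/(2.433e-04) = 0.1958 Ω
R_total = R_1 + R_2 + R_3 = 2.82 Ω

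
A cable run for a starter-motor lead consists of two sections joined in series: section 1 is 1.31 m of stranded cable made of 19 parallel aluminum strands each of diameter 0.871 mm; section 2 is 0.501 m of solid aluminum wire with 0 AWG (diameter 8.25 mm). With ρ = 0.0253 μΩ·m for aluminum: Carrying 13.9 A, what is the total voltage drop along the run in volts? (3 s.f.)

ρ = 0.0253 μΩ·m = 2.53×10^-8 Ω·m
Section 1: A_strand = π(4.3550e-04)² = 5.958e-07 m²; R₁ = ρL/(N·A_s) = (2.53×10^-8)(1.31)/(19×5.958e-07) = 0.002928 Ω
Section 2: A = π(8.25/2 mm)² = π(4.1250e-03 m)² = 5.346e-05 m²
R₂ = (2.53×10^-8)(0.501)/(5.346e-05) = 2.371×10^-4 Ω
R = R₁ + R₂ = 0.003165 Ω
V = IR = 13.9 × 0.003165 = 0.0440 V

0.0440 V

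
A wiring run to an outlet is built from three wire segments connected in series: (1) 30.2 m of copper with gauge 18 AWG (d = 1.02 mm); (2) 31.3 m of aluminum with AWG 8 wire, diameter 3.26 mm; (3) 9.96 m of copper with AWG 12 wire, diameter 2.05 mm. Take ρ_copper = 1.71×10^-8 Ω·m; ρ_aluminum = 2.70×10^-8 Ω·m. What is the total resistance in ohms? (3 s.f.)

0.785 Ω

Seg 1: A = π(1.02/2 mm)² = π(5.1000e-04 m)² = 8.171e-07 m²
R_1 = (1.71×10^-8)(30.2)/(8.171e-07) = 0.632 Ω
Seg 2: A = π(3.26/2 mm)² = π(1.6300e-03 m)² = 8.347e-06 m²
R_2 = (2.70×10^-8)(31.3)/(8.347e-06) = 0.1012 Ω
Seg 3: A = π(2.05/2 mm)² = π(1.0250e-03 m)² = 3.301e-06 m²
R_3 = (1.71×10^-8)(9.96)/(3.301e-06) = 0.0516 Ω
R_total = R_1 + R_2 + R_3 = 0.785 Ω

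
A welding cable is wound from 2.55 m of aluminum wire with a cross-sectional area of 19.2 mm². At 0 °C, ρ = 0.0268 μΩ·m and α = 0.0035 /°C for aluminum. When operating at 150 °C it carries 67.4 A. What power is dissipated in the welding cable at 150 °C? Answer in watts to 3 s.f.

ρ = 0.0268 μΩ·m = 2.68×10^-8 Ω·m
A = 19.2 mm² = 1.920e-05 m²
R₍0₎ = ρL/A = (2.68×10^-8)(2.55)/(1.920e-05) = 0.003559 Ω
R₍150₎ = R₍0₎(1 + αΔT) = 0.003559 × (1 + 0.0035×150) = 0.005428 Ω
P = I²R = (67.4)² × 0.005428 = 24.7 W

24.7 W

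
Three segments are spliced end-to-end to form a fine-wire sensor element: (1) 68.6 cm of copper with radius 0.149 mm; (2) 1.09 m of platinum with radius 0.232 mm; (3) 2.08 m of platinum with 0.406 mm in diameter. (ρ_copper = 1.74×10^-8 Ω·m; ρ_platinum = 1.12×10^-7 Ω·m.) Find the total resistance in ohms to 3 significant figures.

Seg 1: A = πr² = π(1.4900e-04 m)² = 6.975e-08 m²
R_1 = (1.74×10^-8)(0.686)/(6.975e-08) = 0.1711 Ω
Seg 2: A = πr² = π(2.3200e-04 m)² = 1.691e-07 m²
R_2 = (1.12×10^-7)(1.09)/(1.691e-07) = 0.722 Ω
Seg 3: A = π(d/2)² = π(2.0300e-04 m)² = 1.295e-07 m²
R_3 = (1.12×10^-7)(2.08)/(1.295e-07) = 1.799 Ω
R_total = R_1 + R_2 + R_3 = 2.69 Ω

2.69 Ω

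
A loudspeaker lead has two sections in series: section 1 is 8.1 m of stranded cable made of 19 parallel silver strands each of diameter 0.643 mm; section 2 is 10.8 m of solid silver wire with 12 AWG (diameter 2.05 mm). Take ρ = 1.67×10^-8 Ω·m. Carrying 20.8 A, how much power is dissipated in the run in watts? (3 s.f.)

Section 1: A_strand = π(3.2150e-04)² = 3.247e-07 m²; R₁ = ρL/(N·A_s) = (1.67×10^-8)(8.1)/(19×3.247e-07) = 0.02192 Ω
Section 2: A = π(2.05/2 mm)² = π(1.0250e-03 m)² = 3.301e-06 m²
R₂ = (1.67×10^-8)(10.8)/(3.301e-06) = 0.05464 Ω
R = R₁ + R₂ = 0.07657 Ω
P = I²R = (20.8)² × 0.07657 = 33.1 W

33.1 W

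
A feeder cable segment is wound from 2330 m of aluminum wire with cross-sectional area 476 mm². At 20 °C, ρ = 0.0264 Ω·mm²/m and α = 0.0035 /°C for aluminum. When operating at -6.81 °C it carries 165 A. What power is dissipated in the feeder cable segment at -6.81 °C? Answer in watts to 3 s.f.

3190 W

ρ = 0.0264 Ω·mm²/m = 2.64×10^-8 Ω·m
A = 476 mm² = 4.760e-04 m²
R₍20₎ = ρL/A = (2.64×10^-8)(2330)/(4.760e-04) = 0.1292 Ω
R₍-6.81₎ = R₍20₎(1 + αΔT) = 0.1292 × (1 + 0.0035×-26.8) = 0.1171 Ω
P = I²R = (165)² × 0.1171 = 3190 W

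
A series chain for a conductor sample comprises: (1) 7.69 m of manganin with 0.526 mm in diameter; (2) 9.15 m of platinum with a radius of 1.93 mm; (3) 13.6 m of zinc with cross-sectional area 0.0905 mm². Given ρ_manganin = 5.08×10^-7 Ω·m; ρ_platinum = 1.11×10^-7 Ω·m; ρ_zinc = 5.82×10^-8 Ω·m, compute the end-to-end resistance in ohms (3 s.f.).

Seg 1: A = π(d/2)² = π(2.6300e-04 m)² = 2.173e-07 m²
R_1 = (5.08×10^-7)(7.69)/(2.173e-07) = 17.98 Ω
Seg 2: A = πr² = π(1.9300e-03 m)² = 1.170e-05 m²
R_2 = (1.11×10^-7)(9.15)/(1.170e-05) = 0.08679 Ω
Seg 3: A = 0.0905 mm² = 9.050e-08 m²
R_3 = (5.82×10^-8)(13.6)/(9.050e-08) = 8.746 Ω
R_total = R_1 + R_2 + R_3 = 26.8 Ω

26.8 Ω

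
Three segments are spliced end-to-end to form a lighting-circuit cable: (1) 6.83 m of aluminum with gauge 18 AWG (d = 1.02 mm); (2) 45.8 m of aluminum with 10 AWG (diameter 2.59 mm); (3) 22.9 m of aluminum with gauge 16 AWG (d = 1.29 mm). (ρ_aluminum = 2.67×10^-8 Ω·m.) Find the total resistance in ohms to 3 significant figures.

Seg 1: A = π(1.02/2 mm)² = π(5.1000e-04 m)² = 8.171e-07 m²
R_1 = (2.67×10^-8)(6.83)/(8.171e-07) = 0.2232 Ω
Seg 2: A = π(2.59/2 mm)² = π(1.2950e-03 m)² = 5.269e-06 m²
R_2 = (2.67×10^-8)(45.8)/(5.269e-06) = 0.2321 Ω
Seg 3: A = π(1.29/2 mm)² = π(6.4500e-04 m)² = 1.307e-06 m²
R_3 = (2.67×10^-8)(22.9)/(1.307e-06) = 0.4678 Ω
R_total = R_1 + R_2 + R_3 = 0.923 Ω

0.923 Ω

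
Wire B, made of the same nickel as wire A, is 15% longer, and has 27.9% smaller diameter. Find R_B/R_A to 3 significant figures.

R ∝ L/d², so R_B/R_A = (1 + 15/100) × (1 − 27.9/100)⁻²
= 1.15 × 1.924 = 2.21

2.21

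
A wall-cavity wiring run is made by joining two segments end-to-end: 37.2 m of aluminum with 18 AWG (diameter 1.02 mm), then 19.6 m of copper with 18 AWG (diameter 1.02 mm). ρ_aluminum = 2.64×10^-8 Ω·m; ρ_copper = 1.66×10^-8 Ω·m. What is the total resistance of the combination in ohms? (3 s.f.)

Segment 1: A = π(1.02/2 mm)² = π(5.1000e-04 m)² = 8.171e-07 m²
R₁ = ρL/A = (2.64×10^-8)(37.2)/(8.171e-07) = 1.202 Ω
R₂ = (1.66×10^-8)(19.6)/(8.171e-07) = 0.3982 Ω
R = R₁ + R₂ = 1.60 Ω

1.60 Ω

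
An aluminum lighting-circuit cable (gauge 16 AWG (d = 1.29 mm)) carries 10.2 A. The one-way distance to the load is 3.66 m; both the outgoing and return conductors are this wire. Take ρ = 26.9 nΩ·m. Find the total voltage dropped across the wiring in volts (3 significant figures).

1.54 V

ρ = 26.9 nΩ·m = 2.69×10^-8 Ω·m
A = π(1.29/2 mm)² = π(6.4500e-04 m)² = 1.307e-06 m²
Total conductor length (both ways) L = 2 × 3.66 = 7.32 m
R = ρL/A = (2.69×10^-8)(7.32)/(1.307e-06) = 0.1507 Ω
V = IR = 10.2 × 0.1507 = 1.54 V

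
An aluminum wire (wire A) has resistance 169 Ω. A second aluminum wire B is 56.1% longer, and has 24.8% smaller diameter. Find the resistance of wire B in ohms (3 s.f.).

R ∝ L/d², so R_B/R_A = (1 + 56.1/100) × (1 − 24.8/100)⁻²
= 1.561 × 1.768 = 2.76
R_B = 2.76 × 169 = 467 Ω

467 Ω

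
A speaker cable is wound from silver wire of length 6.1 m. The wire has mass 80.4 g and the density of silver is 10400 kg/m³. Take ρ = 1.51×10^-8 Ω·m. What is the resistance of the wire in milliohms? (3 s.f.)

72.7 mΩ

A = m/(density·L) = 0.0804/(10400×6.1) = 1.2673e-06 m²
R = ρL/A = (1.51×10^-8)(6.1)/(1.2673e-06) = 72.7 mΩ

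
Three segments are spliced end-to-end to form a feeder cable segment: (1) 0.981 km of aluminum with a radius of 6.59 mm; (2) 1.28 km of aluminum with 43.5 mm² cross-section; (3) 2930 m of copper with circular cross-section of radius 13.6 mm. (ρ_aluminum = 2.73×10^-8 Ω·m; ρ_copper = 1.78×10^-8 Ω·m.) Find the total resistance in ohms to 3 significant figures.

1.09 Ω

Seg 1: A = πr² = π(6.5900e-03 m)² = 1.364e-04 m²
R_1 = (2.73×10^-8)(981)/(1.364e-04) = 0.1963 Ω
Seg 2: A = 43.5 mm² = 4.350e-05 m²
R_2 = (2.73×10^-8)(1280)/(4.350e-05) = 0.8033 Ω
Seg 3: A = πr² = π(1.3600e-02 m)² = 5.811e-04 m²
R_3 = (1.78×10^-8)(2930)/(5.811e-04) = 0.08976 Ω
R_total = R_1 + R_2 + R_3 = 1.09 Ω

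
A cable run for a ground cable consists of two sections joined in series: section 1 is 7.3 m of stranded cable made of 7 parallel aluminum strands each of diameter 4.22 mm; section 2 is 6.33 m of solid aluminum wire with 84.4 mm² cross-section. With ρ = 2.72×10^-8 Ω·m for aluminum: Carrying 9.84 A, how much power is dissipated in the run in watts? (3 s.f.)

0.394 W

Section 1: A_strand = π(2.1100e-03)² = 1.399e-05 m²; R₁ = ρL/(N·A_s) = (2.72×10^-8)(7.3)/(7×1.399e-05) = 0.002028 Ω
Section 2: A = 84.4 mm² = 8.440e-05 m²
R₂ = (2.72×10^-8)(6.33)/(8.440e-05) = 0.00204 Ω
R = R₁ + R₂ = 0.004068 Ω
P = I²R = (9.84)² × 0.004068 = 0.394 W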